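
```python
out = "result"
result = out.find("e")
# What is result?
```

Trace:
`out = "result"` → out = 'result'
`result = out.find("e")` → result = 1
So result = 1

Answer: 1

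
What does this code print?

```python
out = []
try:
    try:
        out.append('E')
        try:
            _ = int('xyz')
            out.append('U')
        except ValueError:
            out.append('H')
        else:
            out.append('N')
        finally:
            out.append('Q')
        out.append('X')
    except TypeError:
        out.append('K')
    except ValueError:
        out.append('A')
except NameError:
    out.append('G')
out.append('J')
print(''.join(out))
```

Execution trace: 'E' (try body) → 'H' (inner except ValueError) → 'Q' (inner finally) → 'X' (try body, no exception) → 'J' (after the try/except). Output: EHQXJ

Answer: EHQXJ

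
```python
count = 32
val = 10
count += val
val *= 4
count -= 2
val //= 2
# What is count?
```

Trace:
`count = 32` → count = 32
`val = 10` → val = 10
`count += val` → count = 42
`val *= 4` → val = 40
`count -= 2` → count = 40
`val //= 2` → val = 20
So count = 40

Answer: 40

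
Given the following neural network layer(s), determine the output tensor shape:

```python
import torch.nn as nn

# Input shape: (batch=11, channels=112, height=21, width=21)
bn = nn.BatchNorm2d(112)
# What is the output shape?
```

Input: (11, 112, 21, 21) -> Output: (11, 112, 21, 21)

Answer: (11, 112, 21, 21)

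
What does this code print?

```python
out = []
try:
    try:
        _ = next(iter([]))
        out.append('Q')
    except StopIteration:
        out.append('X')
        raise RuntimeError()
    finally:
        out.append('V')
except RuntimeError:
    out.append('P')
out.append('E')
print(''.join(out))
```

Execution trace: 'X' (except StopIteration) → 'V' (finally) → 'P' (outer except RuntimeError) → 'E' (after the try/except). Output: XVPE

Answer: XVPE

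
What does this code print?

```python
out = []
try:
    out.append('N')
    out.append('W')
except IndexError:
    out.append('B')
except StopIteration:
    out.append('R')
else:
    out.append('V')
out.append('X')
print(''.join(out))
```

Execution trace: 'N' (try body) → 'W' (try body, no exception) → 'V' (else) → 'X' (after the try/except). Output: NWVX

Answer: NWVX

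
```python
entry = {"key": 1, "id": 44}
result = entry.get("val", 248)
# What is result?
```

Trace:
`entry = {"key": 1, "id": 44}` → entry = {'key': 1, 'id': 44}
`result = entry.get("val", 248)` → result = 248
So result = 248

Answer: 248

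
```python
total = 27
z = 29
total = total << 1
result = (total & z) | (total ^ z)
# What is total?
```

Trace:
`total = 27` → total = 27
`z = 29` → z = 29
`total = total << 1` → total = 54
`result = (total & z) | (total ^ z)` → result = 63
So total = 54

Answer: 54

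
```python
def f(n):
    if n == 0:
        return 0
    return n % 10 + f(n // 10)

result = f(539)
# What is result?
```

Sum of digits of 539: 9 + 3 + 5 = 17

Answer: 17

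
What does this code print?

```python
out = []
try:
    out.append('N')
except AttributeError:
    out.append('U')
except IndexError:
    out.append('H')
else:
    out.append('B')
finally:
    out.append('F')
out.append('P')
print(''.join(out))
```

Execution trace: 'N' (try body, no exception) → 'B' (else) → 'F' (finally) → 'P' (after the try/except). Output: NBFP

Answer: NBFP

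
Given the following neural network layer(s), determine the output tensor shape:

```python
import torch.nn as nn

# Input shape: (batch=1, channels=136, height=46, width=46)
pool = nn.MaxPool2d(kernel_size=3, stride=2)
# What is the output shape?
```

Input: (1, 136, 46, 46) -> Output: (1, 136, 22, 22)

Answer: (1, 136, 22, 22)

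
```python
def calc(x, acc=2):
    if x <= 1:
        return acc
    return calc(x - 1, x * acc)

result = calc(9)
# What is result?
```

Accumulator trace (n, acc): (9, 2) -> (8, 18) -> (7, 144) -> (6, 1008) -> (5, 6048) -> (4, 30240) -> (3, 120960) -> (2, 362880) -> (1, 725760) -> return 725760

Answer: 725760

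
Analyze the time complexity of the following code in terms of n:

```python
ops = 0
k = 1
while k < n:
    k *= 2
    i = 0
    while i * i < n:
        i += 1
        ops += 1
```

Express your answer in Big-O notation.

Each loop level contributes: log n × √n. Multiplying the contributions gives O(√n log n).

Answer: O(√n log n)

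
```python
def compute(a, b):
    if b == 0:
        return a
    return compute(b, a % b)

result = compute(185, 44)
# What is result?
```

compute(185, 44) -> compute(44, 9) -> compute(9, 8) -> compute(8, 1) -> compute(1, 0) -> 1

Answer: 1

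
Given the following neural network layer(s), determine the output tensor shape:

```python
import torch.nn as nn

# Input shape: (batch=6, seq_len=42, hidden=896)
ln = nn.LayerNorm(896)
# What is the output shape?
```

Input: (6, 42, 896) -> Output: (6, 42, 896)

Answer: (6, 42, 896)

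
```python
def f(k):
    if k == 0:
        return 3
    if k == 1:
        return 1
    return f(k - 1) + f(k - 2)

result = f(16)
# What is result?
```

Build up from base cases: f(0)=3, f(1)=1, f(2)=4, f(3)=5, f(4)=9, f(5)=14, f(6)=23, ..., f(16)=2817

Answer: 2817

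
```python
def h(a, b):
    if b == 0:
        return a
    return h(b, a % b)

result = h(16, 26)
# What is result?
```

h(16, 26) -> h(26, 16) -> h(16, 10) -> h(10, 6) -> h(6, 4) -> h(4, 2) -> h(2, 0) -> 2

Answer: 2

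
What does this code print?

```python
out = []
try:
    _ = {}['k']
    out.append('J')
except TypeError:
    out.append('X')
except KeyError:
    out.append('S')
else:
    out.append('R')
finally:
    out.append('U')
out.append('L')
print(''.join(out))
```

Execution trace: 'S' (except KeyError) → 'U' (finally) → 'L' (after the try/except). Output: SUL

Answer: SUL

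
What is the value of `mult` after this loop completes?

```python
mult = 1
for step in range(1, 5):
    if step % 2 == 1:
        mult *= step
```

Product of odd numbers 1 to 4
`mult` takes the values: 1 → 3

Answer: 3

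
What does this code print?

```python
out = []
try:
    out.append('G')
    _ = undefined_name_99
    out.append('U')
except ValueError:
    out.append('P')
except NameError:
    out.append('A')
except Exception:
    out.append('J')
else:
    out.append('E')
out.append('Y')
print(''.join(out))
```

Execution trace: 'G' (try body) → 'A' (except NameError) → 'Y' (after the try/except). Output: GAY

Answer: GAY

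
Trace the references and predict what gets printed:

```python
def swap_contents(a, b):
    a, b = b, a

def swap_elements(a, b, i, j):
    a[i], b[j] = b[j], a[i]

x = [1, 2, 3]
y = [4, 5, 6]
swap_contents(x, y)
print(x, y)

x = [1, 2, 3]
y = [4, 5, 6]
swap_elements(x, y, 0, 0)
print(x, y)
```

Key concept: parameter rebinding vs mutation.
Step by step:
`x = [1, 2, 3]` → x = [1, 2, 3]
`y = [4, 5, 6]` → y = [4, 5, 6]
`swap_contents(x, y)` → no visible change to tracked variables
`print(x, y)` → prints [1, 2, 3] [4, 5, 6]
`x = [1, 2, 3]` → x = [1, 2, 3]
`y = [4, 5, 6]` → y = [4, 5, 6]
`swap_elements(x, y, 0, 0)` → x = [4, 2, 3]; y = [1, 5, 6]
`print(x, y)` → prints [4, 2, 3] [1, 5, 6]

Answer:
[1, 2, 3] [4, 5, 6]
[4, 2, 3] [1, 5, 6]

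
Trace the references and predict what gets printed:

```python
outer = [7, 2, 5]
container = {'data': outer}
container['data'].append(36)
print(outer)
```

Key concept: dict holds reference to list.
Step by step:
`outer = [7, 2, 5]` → outer = [7, 2, 5]
`container = {'data': outer}` → container = {'data': [7, 2, 5]}
`container['data'].append(36)` → outer = [7, 2, 5, 36]; container = {'data': [7, 2, 5, 36]}
`print(outer)` → prints [7, 2, 5, 36]

Answer: [7, 2, 5, 36]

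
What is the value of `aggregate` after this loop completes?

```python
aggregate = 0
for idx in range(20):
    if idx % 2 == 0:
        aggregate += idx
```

Sum of even numbers 0 to 19
`aggregate` takes the values: 0 → 2 → 6 → 12 → 20 → 30 → 42 → 56 → 72 → 90

Answer: 90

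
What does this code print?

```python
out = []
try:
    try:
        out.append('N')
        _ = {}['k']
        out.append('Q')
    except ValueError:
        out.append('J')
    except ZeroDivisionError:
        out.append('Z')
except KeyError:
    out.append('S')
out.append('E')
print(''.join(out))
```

Execution trace: 'N' (inner try body) → 'S' (outer except KeyError) → 'E' (after the try/except). Output: NSE

Answer: NSE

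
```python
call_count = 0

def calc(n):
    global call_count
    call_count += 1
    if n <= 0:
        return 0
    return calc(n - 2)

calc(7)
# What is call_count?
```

Linear recursion stepping by 2: 5 calls from n=7 down to ≤0.

Answer: 5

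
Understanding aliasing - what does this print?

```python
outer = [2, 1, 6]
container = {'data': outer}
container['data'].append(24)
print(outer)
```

Key concept: dict holds reference to list.
Step by step:
`outer = [2, 1, 6]` → outer = [2, 1, 6]
`container = {'data': outer}` → container = {'data': [2, 1, 6]}
`container['data'].append(24)` → outer = [2, 1, 6, 24]; container = {'data': [2, 1, 6, 24]}
`print(outer)` → prints [2, 1, 6, 24]

Answer: [2, 1, 6, 24]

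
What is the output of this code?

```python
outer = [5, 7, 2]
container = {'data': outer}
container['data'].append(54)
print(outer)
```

Key concept: dict holds reference to list.
Step by step:
`outer = [5, 7, 2]` → outer = [5, 7, 2]
`container = {'data': outer}` → container = {'data': [5, 7, 2]}
`container['data'].append(54)` → outer = [5, 7, 2, 54]; container = {'data': [5, 7, 2, 54]}
`print(outer)` → prints [5, 7, 2, 54]

Answer: [5, 7, 2, 54]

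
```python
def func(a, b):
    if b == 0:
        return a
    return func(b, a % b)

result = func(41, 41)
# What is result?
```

func(41, 41) -> func(41, 0) -> 41

Answer: 41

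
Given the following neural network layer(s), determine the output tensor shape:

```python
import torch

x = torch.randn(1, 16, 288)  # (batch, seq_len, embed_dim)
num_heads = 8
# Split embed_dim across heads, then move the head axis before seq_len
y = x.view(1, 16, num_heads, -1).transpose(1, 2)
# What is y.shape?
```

Input: (1, 16, 288) -> head_dim = 288 // 8 = 36; after view: (1, 16, 8, 36) -> after transpose(1, 2): (1, 8, 16, 36) -> Output: (1, 8, 16, 36)

Answer: (1, 8, 16, 36)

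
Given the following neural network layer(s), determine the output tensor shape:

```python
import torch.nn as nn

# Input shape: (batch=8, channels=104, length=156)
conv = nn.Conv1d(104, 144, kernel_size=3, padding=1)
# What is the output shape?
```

Input: (8, 104, 156) -> Output: (8, 144, 156)

Answer: (8, 144, 156)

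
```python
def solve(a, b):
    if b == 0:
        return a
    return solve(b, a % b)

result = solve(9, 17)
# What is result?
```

solve(9, 17) -> solve(17, 9) -> solve(9, 8) -> solve(8, 1) -> solve(1, 0) -> 1

Answer: 1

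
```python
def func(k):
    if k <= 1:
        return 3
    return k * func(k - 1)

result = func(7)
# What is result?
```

func(7) = 7 * 6 * 5 * 4 * 3 * 2 * 3 = 15120

Answer: 15120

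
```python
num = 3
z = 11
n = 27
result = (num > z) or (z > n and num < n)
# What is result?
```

Trace:
`num = 3` → num = 3
`z = 11` → z = 11
`n = 27` → n = 27
`result = (num > z) or (z > n and num < n)` → result = False
So result = False

Answer: False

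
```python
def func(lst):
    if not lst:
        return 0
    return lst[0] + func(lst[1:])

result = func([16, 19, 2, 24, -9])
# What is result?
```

16 + 19 + 2 + 24 + (-9) + 0 = 52

Answer: 52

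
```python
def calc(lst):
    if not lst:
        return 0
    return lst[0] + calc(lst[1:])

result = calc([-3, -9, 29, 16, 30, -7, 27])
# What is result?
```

(-3) + (-9) + 29 + 16 + 30 + (-7) + 27 + 0 = 83

Answer: 83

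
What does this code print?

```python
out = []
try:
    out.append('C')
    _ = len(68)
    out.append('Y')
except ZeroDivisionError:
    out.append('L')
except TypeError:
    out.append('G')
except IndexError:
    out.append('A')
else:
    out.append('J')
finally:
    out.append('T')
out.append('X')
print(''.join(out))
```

Execution trace: 'C' (try body) → 'G' (except TypeError) → 'T' (finally) → 'X' (after the try/except). Output: CGTX

Answer: CGTX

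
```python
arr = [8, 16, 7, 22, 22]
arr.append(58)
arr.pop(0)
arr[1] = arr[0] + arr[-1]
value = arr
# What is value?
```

Trace:
`arr = [8, 16, 7, 22, 22]` → arr = [8, 16, 7, 22, 22]
`arr.append(58)` → arr = [8, 16, 7, 22, 22, 58]
`arr.pop(0)` → arr = [16, 7, 22, 22, 58]
`arr[1] = arr[0] + arr[-1]` → arr = [16, 74, 22, 22, 58]
`value = arr` → value = [16, 74, 22, 22, 58]
So value = [16, 74, 22, 22, 58]

Answer: [16, 74, 22, 22, 58]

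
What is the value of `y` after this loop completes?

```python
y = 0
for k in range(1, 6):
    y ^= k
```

XOR of 1 to 5
`y` takes the values: 0 → 1 → 3 → 0 → 4 → 1

Answer: 1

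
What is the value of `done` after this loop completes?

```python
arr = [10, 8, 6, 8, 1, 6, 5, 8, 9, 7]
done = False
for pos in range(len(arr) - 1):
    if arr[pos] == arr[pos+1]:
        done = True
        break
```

Check consecutive duplicates in [10, 8, 6, 8, 1, 6, 5, 8, 9, 7]
`done` takes the values: False

Answer: False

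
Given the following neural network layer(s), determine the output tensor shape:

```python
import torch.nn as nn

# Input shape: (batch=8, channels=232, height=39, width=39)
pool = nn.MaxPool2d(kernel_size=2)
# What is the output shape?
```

Input: (8, 232, 39, 39) -> Output: (8, 232, 19, 19)

Answer: (8, 232, 19, 19)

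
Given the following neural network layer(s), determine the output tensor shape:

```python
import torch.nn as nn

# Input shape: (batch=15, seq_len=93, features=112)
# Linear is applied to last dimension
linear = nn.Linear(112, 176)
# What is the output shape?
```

Input: (15, 93, 112) -> Output: (15, 93, 176)

Answer: (15, 93, 176)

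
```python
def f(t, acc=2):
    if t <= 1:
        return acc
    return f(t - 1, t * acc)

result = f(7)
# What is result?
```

Accumulator trace (n, acc): (7, 2) -> (6, 14) -> (5, 84) -> (4, 420) -> (3, 1680) -> (2, 5040) -> (1, 10080) -> return 10080

Answer: 10080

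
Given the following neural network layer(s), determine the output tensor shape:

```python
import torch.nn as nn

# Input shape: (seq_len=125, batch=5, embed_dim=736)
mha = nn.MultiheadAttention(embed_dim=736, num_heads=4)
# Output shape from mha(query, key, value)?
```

Input: (125, 5, 736) -> Output: (125, 5, 736)

Answer: (125, 5, 736)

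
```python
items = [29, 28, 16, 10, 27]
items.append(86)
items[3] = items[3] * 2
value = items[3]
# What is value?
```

Trace:
`items = [29, 28, 16, 10, 27]` → items = [29, 28, 16, 10, 27]
`items.append(86)` → items = [29, 28, 16, 10, 27, 86]
`items[3] = items[3] * 2` → items = [29, 28, 16, 20, 27, 86]
`value = items[3]` → value = 20
So value = 20

Answer: 20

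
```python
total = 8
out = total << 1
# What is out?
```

Trace:
`total = 8` → total = 8
`out = total << 1` → out = 16
So out = 16

Answer: 16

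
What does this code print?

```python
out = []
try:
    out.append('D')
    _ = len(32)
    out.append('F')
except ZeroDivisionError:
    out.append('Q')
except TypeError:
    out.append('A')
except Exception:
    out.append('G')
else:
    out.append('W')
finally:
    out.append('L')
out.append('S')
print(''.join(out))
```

Execution trace: 'D' (try body) → 'A' (except TypeError) → 'L' (finally) → 'S' (after the try/except). Output: DALS

Answer: DALS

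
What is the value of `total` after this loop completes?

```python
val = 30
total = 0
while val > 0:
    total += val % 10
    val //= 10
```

Sum digits of 30
`total` takes the values: 0 → 3

Answer: 3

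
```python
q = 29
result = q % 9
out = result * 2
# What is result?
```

Trace:
`q = 29` → q = 29
`result = q % 9` → result = 2
`out = result * 2` → out = 4
So result = 2

Answer: 2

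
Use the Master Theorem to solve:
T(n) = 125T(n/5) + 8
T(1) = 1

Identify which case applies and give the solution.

a=125, b=5, f(n)=8. log_5(125) = 3. Since c=0 < 3, Case 1 applies: T(n) = Θ(n^log_b(a)) = O(n^3).

Answer: O(n^3) - Case 1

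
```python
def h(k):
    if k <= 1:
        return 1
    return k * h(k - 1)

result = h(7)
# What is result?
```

h(7) = 7 * 6 * 5 * 4 * 3 * 2 * 1 = 5040

Answer: 5040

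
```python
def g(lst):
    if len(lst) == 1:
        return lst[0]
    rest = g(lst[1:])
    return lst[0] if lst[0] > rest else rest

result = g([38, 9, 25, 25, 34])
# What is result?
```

Recursive max over [38, 9, 25, 25, 34] = 38

Answer: 38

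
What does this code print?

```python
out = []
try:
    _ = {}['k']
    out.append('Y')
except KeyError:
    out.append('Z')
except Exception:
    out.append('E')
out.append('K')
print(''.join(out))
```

Execution trace: 'Z' (except KeyError) → 'K' (after the try/except). Output: ZK

Answer: ZK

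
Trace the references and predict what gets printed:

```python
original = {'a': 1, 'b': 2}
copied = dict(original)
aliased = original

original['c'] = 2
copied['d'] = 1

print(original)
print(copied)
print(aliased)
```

Key concept: dict() creates copy, assignment creates alias.
Step by step:
`original = {'a': 1, 'b': 2}` → original = {'a': 1, 'b': 2}
`copied = dict(original)` → copied = {'a': 1, 'b': 2}
`aliased = original` → aliased = {'a': 1, 'b': 2} (same object as original)
`original['c'] = 2` → original = {'a': 1, 'b': 2, 'c': 2} (same object as aliased); aliased = {'a': 1, 'b': 2, 'c': 2} (same object as original)
`copied['d'] = 1` → copied = {'a': 1, 'b': 2, 'd': 1}
`print(original)` → prints {'a': 1, 'b': 2, 'c': 2}
`print(copied)` → prints {'a': 1, 'b': 2, 'd': 1}
`print(aliased)` → prints {'a': 1, 'b': 2, 'c': 2}

Answer:
{'a': 1, 'b': 2, 'c': 2}
{'a': 1, 'b': 2, 'd': 1}
{'a': 1, 'b': 2, 'c': 2}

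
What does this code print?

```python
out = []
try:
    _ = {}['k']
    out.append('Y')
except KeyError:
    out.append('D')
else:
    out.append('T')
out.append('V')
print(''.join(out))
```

Execution trace: 'D' (except KeyError) → 'V' (after the try/except). Output: DV

Answer: DV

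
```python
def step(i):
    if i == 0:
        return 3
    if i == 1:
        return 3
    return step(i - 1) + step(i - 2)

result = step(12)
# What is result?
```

Build up from base cases: step(0)=3, step(1)=3, step(2)=6, step(3)=9, step(4)=15, step(5)=24, step(6)=39, ..., step(12)=699

Answer: 699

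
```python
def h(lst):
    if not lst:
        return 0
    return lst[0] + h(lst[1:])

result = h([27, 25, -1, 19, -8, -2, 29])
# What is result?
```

27 + 25 + (-1) + 19 + (-8) + (-2) + 29 + 0 = 89

Answer: 89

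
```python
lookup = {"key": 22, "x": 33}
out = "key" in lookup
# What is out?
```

Trace:
`lookup = {"key": 22, "x": 33}` → lookup = {'key': 22, 'x': 33}
`out = "key" in lookup` → out = True
So out = True

Answer: True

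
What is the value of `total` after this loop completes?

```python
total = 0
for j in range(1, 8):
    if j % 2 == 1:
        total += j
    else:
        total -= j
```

Add odd, subtract even
`total` takes the values: 0 → 1 → -1 → 2 → -2 → 3 → -3 → 4

Answer: 4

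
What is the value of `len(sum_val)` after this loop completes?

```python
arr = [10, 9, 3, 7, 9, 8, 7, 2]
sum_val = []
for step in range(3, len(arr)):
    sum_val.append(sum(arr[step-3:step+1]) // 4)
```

Number of 4-element averages
`sum_val` takes the values: [] → [7] → [7, 7] → [7, 7, 6] → [7, 7, 6, 7] → [7, 7, 6, 7, 6]
So `len(sum_val)` = 5

Answer: 5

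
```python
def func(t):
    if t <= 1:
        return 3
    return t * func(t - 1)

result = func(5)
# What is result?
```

func(5) = 5 * 4 * 3 * 2 * 3 = 360

Answer: 360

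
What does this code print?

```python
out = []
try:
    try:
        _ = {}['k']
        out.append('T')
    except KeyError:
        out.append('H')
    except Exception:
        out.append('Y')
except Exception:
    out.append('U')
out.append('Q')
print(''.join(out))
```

Execution trace: 'H' (inner except KeyError) → 'Q' (after the try/except). Output: HQ

Answer: HQ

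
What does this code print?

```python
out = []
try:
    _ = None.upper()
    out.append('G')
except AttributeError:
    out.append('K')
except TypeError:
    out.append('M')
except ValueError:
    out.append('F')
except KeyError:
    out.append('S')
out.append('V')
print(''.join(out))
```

Execution trace: 'K' (except AttributeError) → 'V' (after the try/except). Output: KV

Answer: KV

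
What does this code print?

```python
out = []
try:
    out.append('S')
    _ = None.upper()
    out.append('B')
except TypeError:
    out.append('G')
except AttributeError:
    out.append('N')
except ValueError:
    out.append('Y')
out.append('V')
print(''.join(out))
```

Execution trace: 'S' (try body) → 'N' (except AttributeError) → 'V' (after the try/except). Output: SNV

Answer: SNV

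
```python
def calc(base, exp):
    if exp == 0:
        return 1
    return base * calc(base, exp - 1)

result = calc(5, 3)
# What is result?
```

calc(5, 3) = 5 * 5 * 5 = 125

Answer: 125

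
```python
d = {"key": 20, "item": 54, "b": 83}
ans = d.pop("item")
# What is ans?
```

Trace:
`d = {"key": 20, "item": 54, "b": 83}` → d = {'key': 20, 'item': 54, 'b': 83}
`ans = d.pop("item")` → d = {'key': 20, 'b': 83}; ans = 54
So ans = 54

Answer: 54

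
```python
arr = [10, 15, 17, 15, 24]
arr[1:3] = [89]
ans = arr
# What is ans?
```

Trace:
`arr = [10, 15, 17, 15, 24]` → arr = [10, 15, 17, 15, 24]
`arr[1:3] = [89]` → arr = [10, 89, 15, 24]
`ans = arr` → ans = [10, 89, 15, 24]
So ans = [10, 89, 15, 24]

Answer: [10, 89, 15, 24]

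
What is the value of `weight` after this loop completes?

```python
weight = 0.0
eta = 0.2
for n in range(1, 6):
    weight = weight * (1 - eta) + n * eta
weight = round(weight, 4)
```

Moving average with lr=0.2
`weight` takes the values: 0.0 → 0.2 → 0.56 → 1.048 → 1.6384 → 2.31072 → 2.3107

Answer: 2.3107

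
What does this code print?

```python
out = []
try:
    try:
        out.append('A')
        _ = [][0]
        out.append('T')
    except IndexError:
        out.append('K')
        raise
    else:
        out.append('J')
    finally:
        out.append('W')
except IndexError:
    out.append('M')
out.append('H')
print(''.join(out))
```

Execution trace: 'A' (try body) → 'K' (except IndexError) → 'W' (finally) → 'M' (outer except IndexError) → 'H' (after the try/except). Output: AKWMH

Answer: AKWMH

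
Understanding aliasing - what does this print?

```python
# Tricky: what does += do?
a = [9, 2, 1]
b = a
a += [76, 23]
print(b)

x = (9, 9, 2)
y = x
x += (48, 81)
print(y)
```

Key concept: += behavior differs for mutable vs immutable.
Step by step:
`a = [9, 2, 1]` → a = [9, 2, 1]
`b = a` → b = [9, 2, 1] (same object as a)
`a += [76, 23]` → a = [9, 2, 1, 76, 23] (same object as b); b = [9, 2, 1, 76, 23] (same object as a)
`print(b)` → prints [9, 2, 1, 76, 23]
`x = (9, 9, 2)` → x = (9, 9, 2)
`y = x` → y = (9, 9, 2)
`x += (48, 81)` → x = (9, 9, 2, 48, 81)
`print(y)` → prints (9, 9, 2)

Answer:
[9, 2, 1, 76, 23]
(9, 9, 2)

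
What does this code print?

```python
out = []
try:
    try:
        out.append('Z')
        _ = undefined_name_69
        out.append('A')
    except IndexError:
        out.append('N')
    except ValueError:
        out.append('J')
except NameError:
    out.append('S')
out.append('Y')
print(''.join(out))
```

Execution trace: 'Z' (try body) → 'S' (outer except NameError) → 'Y' (after the try/except). Output: ZSY

Answer: ZSY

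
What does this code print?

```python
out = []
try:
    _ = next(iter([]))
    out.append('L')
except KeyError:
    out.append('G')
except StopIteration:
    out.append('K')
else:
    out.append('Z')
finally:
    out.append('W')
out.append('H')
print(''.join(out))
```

Execution trace: 'K' (except StopIteration) → 'W' (finally) → 'H' (after the try/except). Output: KWH

Answer: KWH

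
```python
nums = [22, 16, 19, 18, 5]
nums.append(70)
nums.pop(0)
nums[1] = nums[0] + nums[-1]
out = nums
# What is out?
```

Trace:
`nums = [22, 16, 19, 18, 5]` → nums = [22, 16, 19, 18, 5]
`nums.append(70)` → nums = [22, 16, 19, 18, 5, 70]
`nums.pop(0)` → nums = [16, 19, 18, 5, 70]
`nums[1] = nums[0] + nums[-1]` → nums = [16, 86, 18, 5, 70]
`out = nums` → out = [16, 86, 18, 5, 70]
So out = [16, 86, 18, 5, 70]

Answer: [16, 86, 18, 5, 70]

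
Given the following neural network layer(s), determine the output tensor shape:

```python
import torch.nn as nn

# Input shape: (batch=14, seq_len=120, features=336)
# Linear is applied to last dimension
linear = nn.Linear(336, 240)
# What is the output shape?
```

Input: (14, 120, 336) -> Output: (14, 120, 240)

Answer: (14, 120, 240)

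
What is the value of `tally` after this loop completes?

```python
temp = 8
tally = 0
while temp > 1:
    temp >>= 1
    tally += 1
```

Count right shifts until 1
`tally` takes the values: 0 → 1 → 2 → 3

Answer: 3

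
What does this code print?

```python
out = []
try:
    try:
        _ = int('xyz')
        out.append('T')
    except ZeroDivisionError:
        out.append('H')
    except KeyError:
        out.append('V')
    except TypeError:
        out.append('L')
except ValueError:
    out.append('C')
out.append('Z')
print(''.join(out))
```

Execution trace: 'C' (outer except ValueError) → 'Z' (after the try/except). Output: CZ

Answer: CZ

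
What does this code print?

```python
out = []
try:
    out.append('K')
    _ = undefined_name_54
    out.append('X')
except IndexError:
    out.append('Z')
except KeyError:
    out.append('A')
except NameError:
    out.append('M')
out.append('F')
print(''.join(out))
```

Execution trace: 'K' (try body) → 'M' (except NameError) → 'F' (after the try/except). Output: KMF

Answer: KMF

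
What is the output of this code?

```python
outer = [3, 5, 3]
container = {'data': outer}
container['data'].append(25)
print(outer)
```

Key concept: dict holds reference to list.
Step by step:
`outer = [3, 5, 3]` → outer = [3, 5, 3]
`container = {'data': outer}` → container = {'data': [3, 5, 3]}
`container['data'].append(25)` → outer = [3, 5, 3, 25]; container = {'data': [3, 5, 3, 25]}
`print(outer)` → prints [3, 5, 3, 25]

Answer: [3, 5, 3, 25]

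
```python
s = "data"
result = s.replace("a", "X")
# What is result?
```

Trace:
`s = "data"` → s = 'data'
`result = s.replace("a", "X")` → result = 'dXtX'
So result = 'dXtX'

Answer: 'dXtX'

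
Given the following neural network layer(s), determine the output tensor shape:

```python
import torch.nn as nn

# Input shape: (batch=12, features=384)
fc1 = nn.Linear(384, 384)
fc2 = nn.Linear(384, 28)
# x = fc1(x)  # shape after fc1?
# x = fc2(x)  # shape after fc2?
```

Input: (12, 384) -> after fc1: (12, 384) -> Output: (12, 28)

Answer: (12, 28)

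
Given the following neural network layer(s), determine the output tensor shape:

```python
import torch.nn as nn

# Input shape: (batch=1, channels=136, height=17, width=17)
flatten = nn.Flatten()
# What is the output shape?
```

Input: (1, 136, 17, 17) -> Output: (1, 39304)

Answer: (1, 39304)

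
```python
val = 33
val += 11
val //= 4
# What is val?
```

Trace:
`val = 33` → val = 33
`val += 11` → val = 44
`val //= 4` → val = 11
So val = 11

Answer: 11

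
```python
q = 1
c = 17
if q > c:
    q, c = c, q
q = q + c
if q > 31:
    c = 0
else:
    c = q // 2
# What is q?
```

Trace:
`q = 1` → q = 1
`c = 17` → c = 17
`if q > c: ...` → q > c is False → no variable changes
`q = q + c` → q = 18
`if q > 31: ...` → q > 31 is False, take else branch → c = 9
So q = 18

Answer: 18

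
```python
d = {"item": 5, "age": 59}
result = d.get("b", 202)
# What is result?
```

Trace:
`d = {"item": 5, "age": 59}` → d = {'item': 5, 'age': 59}
`result = d.get("b", 202)` → result = 202
So result = 202

Answer: 202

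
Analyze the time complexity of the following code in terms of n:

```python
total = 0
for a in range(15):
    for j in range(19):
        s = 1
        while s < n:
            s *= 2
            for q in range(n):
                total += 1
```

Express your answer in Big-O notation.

Each loop level contributes: 1 × 1 × log n × n. Multiplying the contributions gives O(n log n).

Answer: O(n log n)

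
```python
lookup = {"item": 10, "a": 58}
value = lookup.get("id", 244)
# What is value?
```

Trace:
`lookup = {"item": 10, "a": 58}` → lookup = {'item': 10, 'a': 58}
`value = lookup.get("id", 244)` → value = 244
So value = 244

Answer: 244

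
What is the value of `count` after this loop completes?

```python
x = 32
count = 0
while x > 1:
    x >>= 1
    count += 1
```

Count right shifts until 1
`count` takes the values: 0 → 1 → 2 → 3 → 4 → 5

Answer: 5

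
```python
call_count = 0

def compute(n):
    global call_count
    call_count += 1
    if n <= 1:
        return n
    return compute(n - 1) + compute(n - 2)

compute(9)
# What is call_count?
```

Calls(n) = 1 + Calls(n-1) + Calls(n-2); Calls(0)=Calls(1)=1. For n=9 this gives 109.

Answer: 109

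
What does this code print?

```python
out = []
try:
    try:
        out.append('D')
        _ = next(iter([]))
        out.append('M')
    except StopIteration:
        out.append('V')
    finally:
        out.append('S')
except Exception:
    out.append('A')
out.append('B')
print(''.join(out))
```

Execution trace: 'D' (inner try body) → 'V' (inner except StopIteration) → 'S' (inner finally) → 'B' (after the try/except). Output: DVSB

Answer: DVSB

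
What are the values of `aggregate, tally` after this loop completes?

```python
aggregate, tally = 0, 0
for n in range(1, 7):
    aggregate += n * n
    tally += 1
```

Sum of squares and count
`aggregate, tally` takes the values: (0, 0) → (1, 0) → (1, 1) → (5, 1) → (5, 2) → (14, 2) → (14, 3) → (30, 3) → (30, 4) → (55, 4) → (55, 5) → (91, 5) → (91, 6)

Answer: 91, 6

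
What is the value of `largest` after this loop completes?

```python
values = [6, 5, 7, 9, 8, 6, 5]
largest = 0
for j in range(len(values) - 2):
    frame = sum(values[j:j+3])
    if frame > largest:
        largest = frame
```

Max sum of 3-element window in [6, 5, 7, 9, 8, 6, 5]
`largest` takes the values: 0 → 18 → 21 → 24

Answer: 24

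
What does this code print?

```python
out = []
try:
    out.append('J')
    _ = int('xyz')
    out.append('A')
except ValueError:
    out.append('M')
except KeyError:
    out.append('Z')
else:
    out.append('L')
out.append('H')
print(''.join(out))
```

Execution trace: 'J' (try body) → 'M' (except ValueError) → 'H' (after the try/except). Output: JMH

Answer: JMH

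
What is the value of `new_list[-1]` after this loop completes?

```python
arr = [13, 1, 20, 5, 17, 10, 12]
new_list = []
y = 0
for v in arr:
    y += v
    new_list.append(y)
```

Cumulative sum ends at 78
`new_list` takes the values: [] → [13] → [13, 14] → [13, 14, 34] → [13, 14, 34, 39] → [13, 14, 34, 39, 56] → [13, 14, 34, 39, 56, 66] → [13, 14, 34, 39, 56, 66, 78]
So `new_list[-1]` = 78

Answer: 78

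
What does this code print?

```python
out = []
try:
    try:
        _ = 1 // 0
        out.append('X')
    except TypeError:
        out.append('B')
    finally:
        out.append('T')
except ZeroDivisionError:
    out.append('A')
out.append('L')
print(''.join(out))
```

Execution trace: 'T' (finally) → 'A' (outer except ZeroDivisionError) → 'L' (after the try/except). Output: TAL

Answer: TAL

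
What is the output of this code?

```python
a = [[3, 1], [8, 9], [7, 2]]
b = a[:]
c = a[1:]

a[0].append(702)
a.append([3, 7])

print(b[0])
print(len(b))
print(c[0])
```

Key concept: slice with nested mutation.
Step by step:
`a = [[3, 1], [8, 9], [7, 2]]` → a = [[3, 1], [8, 9], [7, 2]]
`b = a[:]` → b = [[3, 1], [8, 9], [7, 2]]
`c = a[1:]` → c = [[8, 9], [7, 2]]
`a[0].append(702)` → a = [[3, 1, 702], [8, 9], [7, 2]]; b = [[3, 1, 702], [8, 9], [7, 2]]
`a.append([3, 7])` → a = [[3, 1, 702], [8, 9], [7, 2], [3, 7]]
`print(b[0])` → prints [3, 1, 702]
`print(len(b))` → prints 3
`print(c[0])` → prints [8, 9]

Answer:
[3, 1, 702]
3
[8, 9]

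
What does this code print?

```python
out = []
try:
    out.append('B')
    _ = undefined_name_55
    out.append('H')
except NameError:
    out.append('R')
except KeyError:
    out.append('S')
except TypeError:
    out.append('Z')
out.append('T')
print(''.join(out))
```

Execution trace: 'B' (try body) → 'R' (except NameError) → 'T' (after the try/except). Output: BRT

Answer: BRT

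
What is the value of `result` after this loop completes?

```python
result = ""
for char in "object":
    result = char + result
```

Reverse 'object'
`result` takes the values: "" → "o" → "bo" → "jbo" → "ejbo" → "cejbo" → "tcejbo"

Answer: "tcejbo"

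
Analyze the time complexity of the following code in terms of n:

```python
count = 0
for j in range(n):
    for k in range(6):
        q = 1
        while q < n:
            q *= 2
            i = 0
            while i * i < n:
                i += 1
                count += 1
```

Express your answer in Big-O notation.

Each loop level contributes: n × 1 × log n × √n. Multiplying the contributions gives O(n√n log n).

Answer: O(n√n log n)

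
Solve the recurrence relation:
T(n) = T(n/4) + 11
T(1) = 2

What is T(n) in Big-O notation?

Each step divides n by 4 and adds 11. After log_4(n) steps we reach T(1)=2. So T(n) = 11·log_4(n) + 2 = O(log n).

Answer: O(log n)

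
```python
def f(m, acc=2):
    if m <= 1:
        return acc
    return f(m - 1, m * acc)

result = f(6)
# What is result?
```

Accumulator trace (n, acc): (6, 2) -> (5, 12) -> (4, 60) -> (3, 240) -> (2, 720) -> (1, 1440) -> return 1440

Answer: 1440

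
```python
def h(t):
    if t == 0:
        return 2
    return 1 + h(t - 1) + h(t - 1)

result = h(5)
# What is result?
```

h(t) = 1 + 2·h(t-1), h(0)=2. Closed form: (2+1)·2^5 - 1 = 95.

Answer: 95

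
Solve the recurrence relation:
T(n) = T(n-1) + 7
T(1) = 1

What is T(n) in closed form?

Unrolling: T(n) = T(1) + 7·(n-1) = 1 + 7(n-1) = 7n - 6.

Answer: T(n) = 7n - 6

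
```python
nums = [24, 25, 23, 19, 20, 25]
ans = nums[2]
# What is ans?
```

Trace:
`nums = [24, 25, 23, 19, 20, 25]` → nums = [24, 25, 23, 19, 20, 25]
`ans = nums[2]` → ans = 23
So ans = 23

Answer: 23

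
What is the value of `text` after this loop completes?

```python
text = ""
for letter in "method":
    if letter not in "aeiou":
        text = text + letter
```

Remove vowels from 'method'
`text` takes the values: "" → "m" → "mt" → "mth" → "mthd"

Answer: "mthd"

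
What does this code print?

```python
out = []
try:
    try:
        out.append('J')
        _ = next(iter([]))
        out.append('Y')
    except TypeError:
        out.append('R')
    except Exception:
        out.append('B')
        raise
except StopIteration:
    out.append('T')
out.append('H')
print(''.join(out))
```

Execution trace: 'J' (inner try body) → 'B' (inner except Exception) → 'T' (outer except StopIteration) → 'H' (after the try/except). Output: JBTH

Answer: JBTH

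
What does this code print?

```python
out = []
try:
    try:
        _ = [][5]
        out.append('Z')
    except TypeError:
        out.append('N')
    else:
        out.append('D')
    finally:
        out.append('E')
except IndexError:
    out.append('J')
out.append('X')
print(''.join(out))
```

Execution trace: 'E' (inner finally) → 'J' (outer except IndexError) → 'X' (after the try/except). Output: EJX

Answer: EJX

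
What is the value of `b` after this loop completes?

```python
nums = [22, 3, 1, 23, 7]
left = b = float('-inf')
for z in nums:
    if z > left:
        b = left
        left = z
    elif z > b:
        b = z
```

Second largest (with repeats) in [22, 3, 1, 23, 7]
`b` takes the values: -inf → 3 → 22

Answer: 22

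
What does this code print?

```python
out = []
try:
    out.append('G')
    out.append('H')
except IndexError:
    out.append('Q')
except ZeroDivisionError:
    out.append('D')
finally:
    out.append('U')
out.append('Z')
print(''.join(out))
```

Execution trace: 'G' (try body) → 'H' (try body, no exception) → 'U' (finally) → 'Z' (after the try/except). Output: GHUZ

Answer: GHUZ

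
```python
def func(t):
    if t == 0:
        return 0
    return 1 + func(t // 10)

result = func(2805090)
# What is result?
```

Count of digits of 2805090: 7

Answer: 7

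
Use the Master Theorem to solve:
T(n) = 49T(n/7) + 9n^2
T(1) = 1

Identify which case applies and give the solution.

a=49, b=7, f(n)=9n^2. log_7(49) = 2. Since c=2 = 2, Case 2 applies: T(n) = Θ(n^log_b(a) · log n) = O(n^2 log n).

Answer: O(n^2 log n) - Case 2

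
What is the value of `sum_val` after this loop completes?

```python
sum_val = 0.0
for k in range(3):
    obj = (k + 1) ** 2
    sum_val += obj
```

Sum of squared losses 1² + 2² + ... + 3²
`sum_val` takes the values: 0.0 → 1.0 → 5.0 → 14.0

Answer: 14.0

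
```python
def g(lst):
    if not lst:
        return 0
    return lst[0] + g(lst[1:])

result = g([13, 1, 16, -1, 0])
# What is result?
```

13 + 1 + 16 + (-1) + 0 + 0 = 29

Answer: 29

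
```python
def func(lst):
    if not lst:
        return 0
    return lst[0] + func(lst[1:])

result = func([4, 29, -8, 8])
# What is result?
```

4 + 29 + (-8) + 8 + 0 = 33

Answer: 33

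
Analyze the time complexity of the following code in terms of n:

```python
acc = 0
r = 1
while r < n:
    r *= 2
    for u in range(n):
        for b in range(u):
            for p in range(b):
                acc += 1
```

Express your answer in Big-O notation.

Each loop level contributes: log n × n × n × n. Multiplying the contributions gives O(n^3 log n).

Answer: O(n^3 log n)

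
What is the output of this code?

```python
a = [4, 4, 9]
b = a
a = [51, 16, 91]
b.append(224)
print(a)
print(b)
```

Key concept: rebinding vs mutation: a is rebound to a new list, b still points at the original.
Step by step:
`a = [4, 4, 9]` → a = [4, 4, 9]
`b = a` → b = [4, 4, 9] (same object as a)
`a = [51, 16, 91]` → a = [51, 16, 91]
`b.append(224)` → b = [4, 4, 9, 224]
`print(a)` → prints [51, 16, 91]
`print(b)` → prints [4, 4, 9, 224]

Answer:
[51, 16, 91]
[4, 4, 9, 224]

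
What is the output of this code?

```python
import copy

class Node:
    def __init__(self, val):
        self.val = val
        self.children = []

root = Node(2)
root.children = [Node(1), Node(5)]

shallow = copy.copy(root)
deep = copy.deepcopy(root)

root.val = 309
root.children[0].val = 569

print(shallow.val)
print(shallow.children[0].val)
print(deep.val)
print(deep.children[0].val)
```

Key concept: deep copy with custom objects.
Step by step:
`root = Node(2)` → root = Node(val=2, children=[])
`root.children = [Node(1), Node(5)]` → root = Node(val=2, children=[Node(val=1, children=[]), Node(val=5, children=[])])
`shallow = copy.copy(root)` → shallow = Node(val=2, children=[Node(val=1, children=[]), Node(val=5, children=[])])
`deep = copy.deepcopy(root)` → deep = Node(val=2, children=[Node(val=1, children=[]), Node(val=5, children=[])])
`root.val = 309` → root = Node(val=309, children=[Node(val=1, children=[]), Node(val=5, children=[])])
`root.children[0].val = 569` → root = Node(val=309, children=[Node(val=569, children=[]), Node(val=5, children=[])]); shallow = Node(val=2, children=[Node(val=569, children=[]), Node(val=5, children=[])])
`print(shallow.val)` → prints 2
`print(shallow.children[0].val)` → prints 569
`print(deep.val)` → prints 2
`print(deep.children[0].val)` → prints 1

Answer:
2
569
2
1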